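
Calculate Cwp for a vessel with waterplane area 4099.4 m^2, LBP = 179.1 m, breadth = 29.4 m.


Formula: Cwp = Aw / (L * B)
Step 1 — L * B = 179.1 * 29.4 = 5265.54 m^2
Step 2 — Cwp = 4099.4 / 5265.54 ≈ 0.77853 (5 s.f.)

0.77853


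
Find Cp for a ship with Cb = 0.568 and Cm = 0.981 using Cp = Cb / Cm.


Formula: Cp = Cb / Cm
Substituting: Cp = 0.568 / 0.981
Result: Cp ≈ 0.57900 (5 s.f.)

0.57900


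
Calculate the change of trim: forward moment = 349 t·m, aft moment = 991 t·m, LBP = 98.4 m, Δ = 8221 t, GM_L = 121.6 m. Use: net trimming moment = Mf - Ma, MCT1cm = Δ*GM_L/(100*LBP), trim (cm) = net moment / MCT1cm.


Formula: net trimming moment = Mf - Ma; MCT1cm = Δ*GM_L/(100*LBP); trim = net moment / MCT1cm
Step 1 — net trimming moment = 349 - 991 = -642 t·m
Step 2 — MCT1cm = 8221 * 121.6 / (100 * 98.4) = 101.5928 t·m/cm
Step 3 — trim = -642 / 101.5928 ≈ -6.3193 cm (5 s.f.)

-6.3193 cm


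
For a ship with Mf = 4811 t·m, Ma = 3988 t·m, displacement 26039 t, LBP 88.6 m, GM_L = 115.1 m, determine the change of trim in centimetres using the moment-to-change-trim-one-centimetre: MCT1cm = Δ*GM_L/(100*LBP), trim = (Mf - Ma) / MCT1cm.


Formula: net trimming moment = Mf - Ma; MCT1cm = Δ*GM_L/(100*LBP); trim = net moment / MCT1cm
Step 1 — net trimming moment = 4811 - 3988 = 823 t·m
Step 2 — MCT1cm = 26039 * 115.1 / (100 * 88.6) = 338.2719 t·m/cm
Step 3 — trim = 823 / 338.2719 ≈ 2.4330 cm (5 s.f.)

2.4330 cm


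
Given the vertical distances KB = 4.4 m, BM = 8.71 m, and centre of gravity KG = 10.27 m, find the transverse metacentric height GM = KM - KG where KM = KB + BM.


Formula: GM = KB + BM - KG
Step 1 — KM = KB + BM = 4.4 + 8.71 = 13.11 m
Step 2 — GM = KM - KG = 13.11 - 10.27 = 2.84 m

2.84 m


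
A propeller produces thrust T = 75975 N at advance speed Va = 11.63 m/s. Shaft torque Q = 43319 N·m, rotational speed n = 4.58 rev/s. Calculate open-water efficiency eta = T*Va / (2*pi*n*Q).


Formula: eta = T * Va / (2 * pi * n * Q)
Step 1 — numerator = T * Va = 75975 * 11.63 = 883589.25
Step 2 — 2 * pi * n = 2 * pi * 4.58 = 28.776989
Step 3 — denominator = 28.776989 * 43319 = 1246590.39
Step 4 — eta = 883589.25 / 1246590.39 ≈ 0.70880 (5 s.f.)

0.70880


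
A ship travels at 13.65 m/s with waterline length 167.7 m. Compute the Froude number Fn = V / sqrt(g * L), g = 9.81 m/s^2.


Formula: Fn = V / sqrt(g * L)
Step 1 — g * L = 9.81 * 167.7 = 1645.137
Step 2 — sqrt(g * L) = sqrt(1645.137) = 40.560288
Step 3 — Fn = 13.65 / 40.560288 ≈ 0.33654 (5 s.f.)

0.33654


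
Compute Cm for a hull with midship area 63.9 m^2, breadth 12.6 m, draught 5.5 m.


Formula: Cm = Am / (B * T)
Step 1 — B * T = 12.6 * 5.5 = 69.3 m^2
Step 2 — Cm = 63.9 / 69.3 ≈ 0.92208 (5 s.f.)

0.92208


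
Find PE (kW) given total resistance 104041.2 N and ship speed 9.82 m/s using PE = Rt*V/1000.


Formula: PE = Rt * V / 1000 (kW)
Step 1 — PE (W) = 104041.2 * 9.82 = 1021684.584 W
Step 2 — PE (kW) = 1021684.584 / 1000 ≈ 1021.7 kW (5 s.f.)

1021.7 kW


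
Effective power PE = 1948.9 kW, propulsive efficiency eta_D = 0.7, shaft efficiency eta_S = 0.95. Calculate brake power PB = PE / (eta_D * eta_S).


Formula: PB = PE / (eta_D * eta_S)
Step 1 — combined efficiency = eta_D * eta_S = 0.7 * 0.95 = 0.665
Step 2 — PB = 1948.9 / 0.665 ≈ 2930.7 kW (5 s.f.)

2930.7 kW


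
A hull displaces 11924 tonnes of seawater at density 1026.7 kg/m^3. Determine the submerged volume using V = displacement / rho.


Formula: V = mass / rho
Step 1 — convert tonnes to kg: 11924 t * 1000 = 11924000 kg
Step 2 — V = 11924000 / 1026.7 ≈ 11614 m^3 (5 s.f.)

11614 m^3


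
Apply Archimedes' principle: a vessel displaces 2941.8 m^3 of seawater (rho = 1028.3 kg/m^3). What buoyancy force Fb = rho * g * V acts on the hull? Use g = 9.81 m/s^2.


Formula: Fb = rho * g * V
Substituting: Fb = 1028.3 * 9.81 * 2941.8
Intermediate: 1028.3 * 9.81 = 10087.623
Result: Fb = 10087.623 * 2941.8 ≈ 29676000 N (5 s.f.)

29676000 N


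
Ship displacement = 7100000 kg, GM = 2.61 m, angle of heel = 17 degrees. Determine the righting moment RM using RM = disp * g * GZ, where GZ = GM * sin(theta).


Formula: GZ = GM * sin(theta); RM = disp * g * GZ
Step 1 — GZ = 2.61 * sin(17°) = 2.61 * 0.292372 = 0.763091 m
Step 2 — RM = 7100000 * 9.81 * 0.763091 ≈ 53150000 N·m (5 s.f.)

53150000 N·m


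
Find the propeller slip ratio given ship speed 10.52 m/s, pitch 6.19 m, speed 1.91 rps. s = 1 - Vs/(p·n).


Formula: s = 1 - Vs / (p * n)
Step 1 — p * n = 6.19 * 1.91 = 11.8229
Step 2 — Vs / (p*n) = 10.52 / 11.8229 = 0.889799 (6 d.p.)
Step 3 — s = 1 - 0.889799 = 0.110201

0.110201


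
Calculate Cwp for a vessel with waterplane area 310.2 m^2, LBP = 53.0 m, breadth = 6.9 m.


Formula: Cwp = Aw / (L * B)
Step 1 — L * B = 53.0 * 6.9 = 365.7 m^2
Step 2 — Cwp = 310.2 / 365.7 ≈ 0.84824 (5 s.f.)

0.84824


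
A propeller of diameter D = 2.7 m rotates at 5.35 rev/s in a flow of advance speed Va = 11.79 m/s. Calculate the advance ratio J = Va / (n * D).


Formula: J = Va / (n * D)
Step 1 — n * D = 5.35 * 2.7 = 14.445
Step 2 — J = 11.79 / 14.445 ≈ 0.81620 (5 s.f.)

0.81620


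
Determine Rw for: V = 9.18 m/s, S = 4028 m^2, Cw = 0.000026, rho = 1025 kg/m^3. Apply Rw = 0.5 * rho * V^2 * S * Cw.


Formula: Rw = 0.5 * rho * V^2 * S * Cw
Step 1 — V^2 = 9.18^2 = 84.2724
Step 2 — 0.5 * rho * V^2 = 0.5 * 1025 * 84.2724 = 43189.605
Step 3 — Rw = 43189.605 * 4028 * 0.000026 ≈ 4523.2 N (5 s.f.)

4523.2 N


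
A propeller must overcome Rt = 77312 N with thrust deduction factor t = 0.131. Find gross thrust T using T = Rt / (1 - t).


Formula: T = Rt / (1 - t)
Step 1 — (1 - t) = 1 - 0.131 = 0.869
Step 2 — T = 77312 / 0.869 ≈ 88967 N (5 s.f.)

88967 N


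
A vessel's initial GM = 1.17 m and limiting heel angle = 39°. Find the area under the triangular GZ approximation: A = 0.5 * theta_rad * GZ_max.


Formula: GZ_max = GM * sin(theta); Area = 0.5 * theta_rad * GZ_max
Step 1 — GZ_max = 1.17 * sin(39°) = 1.17 * 0.62932 = 0.736304 m
Step 2 — theta_rad = 39 * pi/180 = 0.680678 rad
Step 3 — Area = 0.5 * 0.680678 * 0.736304 ≈ 0.25059 m·rad (5 s.f.)

0.25059 m·rad


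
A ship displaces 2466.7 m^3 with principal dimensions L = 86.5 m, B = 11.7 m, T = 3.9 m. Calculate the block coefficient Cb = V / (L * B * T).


Formula: Cb = V / (L * B * T)
Step 1 — L * B * T = 86.5 * 11.7 * 3.9 = 3946.995 m^3
Step 2 — Cb = 2466.7 / 3946.995 ≈ 0.62496 (5 s.f.)

0.62496


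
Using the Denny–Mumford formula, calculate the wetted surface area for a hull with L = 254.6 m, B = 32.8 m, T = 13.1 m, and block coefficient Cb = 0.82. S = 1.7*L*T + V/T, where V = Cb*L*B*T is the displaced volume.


Formula: S = 1.7*L*T + V/T with V = Cb*L*B*T, i.e. S = L * (1.7*T + Cb*B)
Step 1 — 1.7*T = 1.7 * 13.1 = 22.27 m
Step 2 — Cb*B = 0.82 * 32.8 = 26.896 m
Step 3 — 1.7*T + Cb*B = 22.27 + 26.896 = 49.166 m
Step 4 — S = 254.6 * 49.166 ≈ 12518 m^2 (5 s.f.)

12518 m^2


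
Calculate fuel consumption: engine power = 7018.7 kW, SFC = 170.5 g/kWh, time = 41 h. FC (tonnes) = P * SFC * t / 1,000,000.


Formula: FC (tonnes) = P * SFC * t / 1,000,000
Step 1 — P * SFC * t = 7018.7 * 170.5 * 41 = 49064222.35 g
Step 2 — FC (tonnes) = 49064222.35 / 1,000,000 ≈ 49.064 tonnes (5 s.f.)

49.064 tonnes


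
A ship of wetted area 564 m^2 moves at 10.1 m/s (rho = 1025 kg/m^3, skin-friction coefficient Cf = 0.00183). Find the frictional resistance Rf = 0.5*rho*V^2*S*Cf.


Formula: Rf = 0.5 * rho * V^2 * S * Cf
Step 1 — V^2 = 10.1^2 = 102.01
Step 2 — 0.5 * rho * V^2 = 0.5 * 1025 * 102.01 = 52280.125
Step 3 — Rf = 52280.125 * 564 * 0.00183 ≈ 53959 N (5 s.f.)

53959 N


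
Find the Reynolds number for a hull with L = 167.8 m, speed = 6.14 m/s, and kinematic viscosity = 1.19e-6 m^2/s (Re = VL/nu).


Formula: Re = V * L / nu
Step 1 — V * L = 6.14 * 167.8 = 1030.292 m^2/s
Step 2 — Re = 1030.292 / 1.19e-6 = 8.66e+08

8.66e+08


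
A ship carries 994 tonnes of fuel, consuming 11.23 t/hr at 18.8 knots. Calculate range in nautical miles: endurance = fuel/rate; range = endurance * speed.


Formula: endurance = fuel / rate; range = endurance * speed
Step 1 — endurance = 994 / 11.23 = 88.5129 hours
Step 2 — range = 88.5129 * 18.8 ≈ 1664.0 nautical miles (5 s.f.)

1664.0 NM


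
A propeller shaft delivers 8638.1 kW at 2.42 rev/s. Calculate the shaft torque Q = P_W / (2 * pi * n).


Formula: Q = P_W / (2 * pi * n)
Step 1 — P_W = 8638.1 kW * 1000 = 8638100.0 W
Step 2 — 2 * pi * n = 2 * pi * 2.42 = 15.205308
Step 3 — Q = 8638100.0 / 15.205308 ≈ 568100 N·m (5 s.f.)

568100 N·m


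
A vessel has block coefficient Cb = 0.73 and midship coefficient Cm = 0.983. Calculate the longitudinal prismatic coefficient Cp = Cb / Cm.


Formula: Cp = Cb / Cm
Substituting: Cp = 0.73 / 0.983
Result: Cp ≈ 0.74262 (5 s.f.)

0.74262


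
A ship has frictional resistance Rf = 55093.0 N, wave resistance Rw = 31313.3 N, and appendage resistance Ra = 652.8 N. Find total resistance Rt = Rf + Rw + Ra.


Formula: Rt = Rf + Rw + Ra
Substituting: Rt = 55093.0 + 31313.3 + 652.8
Result: Rt = 87059.1 N

87059.1 N


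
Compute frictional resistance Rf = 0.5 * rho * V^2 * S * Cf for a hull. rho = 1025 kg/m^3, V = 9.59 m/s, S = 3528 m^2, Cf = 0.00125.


Formula: Rf = 0.5 * rho * V^2 * S * Cf
Step 1 — V^2 = 9.59^2 = 91.9681
Step 2 — 0.5 * rho * V^2 = 0.5 * 1025 * 91.9681 = 47133.65125
Step 3 — Rf = 47133.65125 * 3528 * 0.00125 ≈ 207860 N (5 s.f.)

207860 N


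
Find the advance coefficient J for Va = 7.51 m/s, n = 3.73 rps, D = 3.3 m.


Formula: J = Va / (n * D)
Step 1 — n * D = 3.73 * 3.3 = 12.309
Step 2 — J = 7.51 / 12.309 ≈ 0.61012 (5 s.f.)

0.61012


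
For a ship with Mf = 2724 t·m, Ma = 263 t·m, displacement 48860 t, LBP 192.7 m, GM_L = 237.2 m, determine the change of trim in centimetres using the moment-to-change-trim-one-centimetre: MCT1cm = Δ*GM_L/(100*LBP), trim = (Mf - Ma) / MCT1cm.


Formula: net trimming moment = Mf - Ma; MCT1cm = Δ*GM_L/(100*LBP); trim = net moment / MCT1cm
Step 1 — net trimming moment = 2724 - 263 = 2461 t·m
Step 2 — MCT1cm = 48860 * 237.2 / (100 * 192.7) = 601.4319 t·m/cm
Step 3 — trim = 2461 / 601.4319 ≈ 4.0919 cm (5 s.f.)

4.0919 cm


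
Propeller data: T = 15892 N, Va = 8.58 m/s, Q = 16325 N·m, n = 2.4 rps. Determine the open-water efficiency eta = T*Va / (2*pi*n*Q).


Formula: eta = T * Va / (2 * pi * n * Q)
Step 1 — numerator = T * Va = 15892 * 8.58 = 136353.36
Step 2 — 2 * pi * n = 2 * pi * 2.4 = 15.079645
Step 3 — denominator = 15.079645 * 16325 = 246175.2
Step 4 — eta = 136353.36 / 246175.2 ≈ 0.55389 (5 s.f.)

0.55389


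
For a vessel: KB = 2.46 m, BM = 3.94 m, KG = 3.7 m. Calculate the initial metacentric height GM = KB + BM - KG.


Formula: GM = KB + BM - KG
Step 1 — KM = KB + BM = 2.46 + 3.94 = 6.4 m
Step 2 — GM = KM - KG = 6.4 - 3.7 = 2.7 m

2.7 m


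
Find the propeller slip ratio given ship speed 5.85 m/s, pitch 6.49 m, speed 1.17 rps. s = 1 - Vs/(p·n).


Formula: s = 1 - Vs / (p * n)
Step 1 — p * n = 6.49 * 1.17 = 7.5933
Step 2 — Vs / (p*n) = 5.85 / 7.5933 = 0.770416 (6 d.p.)
Step 3 — s = 1 - 0.770416 = 0.229584

0.229584


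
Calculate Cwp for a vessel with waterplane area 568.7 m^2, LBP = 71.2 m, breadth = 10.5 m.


Formula: Cwp = Aw / (L * B)
Step 1 — L * B = 71.2 * 10.5 = 747.6 m^2
Step 2 — Cwp = 568.7 / 747.6 ≈ 0.76070 (5 s.f.)

0.76070


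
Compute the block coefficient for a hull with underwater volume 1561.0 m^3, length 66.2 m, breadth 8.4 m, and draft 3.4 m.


Formula: Cb = V / (L * B * T)
Step 1 — L * B * T = 66.2 * 8.4 * 3.4 = 1890.672 m^3
Step 2 — Cb = 1561.0 / 1890.672 ≈ 0.82563 (5 s.f.)

0.82563


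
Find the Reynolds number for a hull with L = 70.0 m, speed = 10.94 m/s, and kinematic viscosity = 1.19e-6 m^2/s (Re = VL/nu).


Formula: Re = V * L / nu
Step 1 — V * L = 10.94 * 70.0 = 765.8 m^2/s
Step 2 — Re = 765.8 / 1.19e-6 = 6.44e+08

6.44e+08


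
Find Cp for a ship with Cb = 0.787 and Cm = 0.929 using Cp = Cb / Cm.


Formula: Cp = Cb / Cm
Substituting: Cp = 0.787 / 0.929
Result: Cp ≈ 0.84715 (5 s.f.)

0.84715


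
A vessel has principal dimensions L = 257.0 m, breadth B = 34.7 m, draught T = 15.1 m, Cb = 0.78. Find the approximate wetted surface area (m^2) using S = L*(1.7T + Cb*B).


Formula: S = 1.7*L*T + V/T with V = Cb*L*B*T, i.e. S = L * (1.7*T + Cb*B)
Step 1 — 1.7*T = 1.7 * 15.1 = 25.67 m
Step 2 — Cb*B = 0.78 * 34.7 = 27.066 m
Step 3 — 1.7*T + Cb*B = 25.67 + 27.066 = 52.736 m
Step 4 — S = 257.0 * 52.736 ≈ 13553 m^2 (5 s.f.)

13553 m^2


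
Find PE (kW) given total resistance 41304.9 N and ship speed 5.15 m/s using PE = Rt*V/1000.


Formula: PE = Rt * V / 1000 (kW)
Step 1 — PE (W) = 41304.9 * 5.15 = 212720.235 W
Step 2 — PE (kW) = 212720.235 / 1000 ≈ 212.72 kW (5 s.f.)

212.72 kW


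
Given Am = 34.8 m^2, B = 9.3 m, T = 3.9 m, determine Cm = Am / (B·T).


Formula: Cm = Am / (B * T)
Step 1 — B * T = 9.3 * 3.9 = 36.27 m^2
Step 2 — Cm = 34.8 / 36.27 ≈ 0.95947 (5 s.f.)

0.95947


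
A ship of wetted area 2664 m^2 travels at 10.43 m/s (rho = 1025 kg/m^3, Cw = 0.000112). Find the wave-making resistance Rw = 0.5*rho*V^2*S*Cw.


Formula: Rw = 0.5 * rho * V^2 * S * Cw
Step 1 — V^2 = 10.43^2 = 108.7849
Step 2 — 0.5 * rho * V^2 = 0.5 * 1025 * 108.7849 = 55752.26125
Step 3 — Rw = 55752.26125 * 2664 * 0.000112 ≈ 16635 N (5 s.f.)

16635 N


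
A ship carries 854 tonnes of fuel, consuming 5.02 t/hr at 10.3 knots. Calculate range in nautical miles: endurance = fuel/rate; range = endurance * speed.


Formula: endurance = fuel / rate; range = endurance * speed
Step 1 — endurance = 854 / 5.02 = 170.1195 hours
Step 2 — range = 170.1195 * 10.3 ≈ 1752.2 nautical miles (5 s.f.)

1752.2 NM


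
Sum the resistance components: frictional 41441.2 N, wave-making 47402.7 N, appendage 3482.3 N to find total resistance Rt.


Formula: Rt = Rf + Rw + Ra
Substituting: Rt = 41441.2 + 47402.7 + 3482.3
Result: Rt = 92326.2 N

92326.2 N


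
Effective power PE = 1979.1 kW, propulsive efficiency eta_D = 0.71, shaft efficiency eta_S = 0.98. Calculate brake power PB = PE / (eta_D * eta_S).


Formula: PB = PE / (eta_D * eta_S)
Step 1 — combined efficiency = eta_D * eta_S = 0.71 * 0.98 = 0.6958
Step 2 — PB = 1979.1 / 0.6958 ≈ 2844.4 kW (5 s.f.)

2844.4 kW


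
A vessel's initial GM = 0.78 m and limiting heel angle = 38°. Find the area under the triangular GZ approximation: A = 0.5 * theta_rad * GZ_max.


Formula: GZ_max = GM * sin(theta); Area = 0.5 * theta_rad * GZ_max
Step 1 — GZ_max = 0.78 * sin(38°) = 0.78 * 0.615661 = 0.480216 m
Step 2 — theta_rad = 38 * pi/180 = 0.663225 rad
Step 3 — Area = 0.5 * 0.663225 * 0.480216 ≈ 0.15925 m·rad (5 s.f.)

0.15925 m·rad


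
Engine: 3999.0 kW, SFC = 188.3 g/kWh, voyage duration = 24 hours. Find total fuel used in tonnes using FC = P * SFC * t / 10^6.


Formula: FC (tonnes) = P * SFC * t / 1,000,000
Step 1 — P * SFC * t = 3999.0 * 188.3 * 24 = 18072280.8 g
Step 2 — FC (tonnes) = 18072280.8 / 1,000,000 ≈ 18.072 tonnes (5 s.f.)

18.072 tonnes


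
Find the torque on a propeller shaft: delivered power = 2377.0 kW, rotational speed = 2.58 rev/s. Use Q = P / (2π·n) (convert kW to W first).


Formula: Q = P_W / (2 * pi * n)
Step 1 — P_W = 2377.0 kW * 1000 = 2377000.0 W
Step 2 — 2 * pi * n = 2 * pi * 2.58 = 16.210618
Step 3 — Q = 2377000.0 / 16.210618 ≈ 146630 N·m (5 s.f.)

146630 N·m


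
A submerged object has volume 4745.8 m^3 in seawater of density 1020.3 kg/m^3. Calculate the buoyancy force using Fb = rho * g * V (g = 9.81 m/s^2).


Formula: Fb = rho * g * V
Substituting: Fb = 1020.3 * 9.81 * 4745.8
Intermediate: 1020.3 * 9.81 = 10009.143
Result: Fb = 10009.143 * 4745.8 ≈ 47501000 N (5 s.f.)

47501000 N


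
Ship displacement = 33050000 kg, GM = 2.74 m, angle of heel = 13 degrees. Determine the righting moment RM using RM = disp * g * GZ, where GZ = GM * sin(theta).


Formula: GZ = GM * sin(theta); RM = disp * g * GZ
Step 1 — GZ = 2.74 * sin(13°) = 2.74 * 0.224951 = 0.616366 m
Step 2 — RM = 33050000 * 9.81 * 0.616366 ≈ 199840000 N·m (5 s.f.)

199840000 N·m


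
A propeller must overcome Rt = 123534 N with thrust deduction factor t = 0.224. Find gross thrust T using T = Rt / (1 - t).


Formula: T = Rt / (1 - t)
Step 1 — (1 - t) = 1 - 0.224 = 0.776
Step 2 — T = 123534 / 0.776 ≈ 159190 N (5 s.f.)

159190 N


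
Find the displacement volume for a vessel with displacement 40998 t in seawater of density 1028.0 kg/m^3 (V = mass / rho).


Formula: V = mass / rho
Step 1 — convert tonnes to kg: 40998 t * 1000 = 40998000 kg
Step 2 — V = 40998000 / 1028.0 ≈ 39881 m^3 (5 s.f.)

39881 m^3


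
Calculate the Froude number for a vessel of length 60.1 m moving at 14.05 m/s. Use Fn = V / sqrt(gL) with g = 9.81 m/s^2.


Formula: Fn = V / sqrt(g * L)
Step 1 — g * L = 9.81 * 60.1 = 589.581
Step 2 — sqrt(g * L) = sqrt(589.581) = 24.281289
Step 3 — Fn = 14.05 / 24.281289 ≈ 0.57863 (5 s.f.)

0.57863


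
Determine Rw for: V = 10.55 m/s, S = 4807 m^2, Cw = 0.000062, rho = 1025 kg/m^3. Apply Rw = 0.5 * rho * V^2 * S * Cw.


Formula: Rw = 0.5 * rho * V^2 * S * Cw
Step 1 — V^2 = 10.55^2 = 111.3025
Step 2 — 0.5 * rho * V^2 = 0.5 * 1025 * 111.3025 = 57042.53125
Step 3 — Rw = 57042.53125 * 4807 * 0.000062 ≈ 17001 N (5 s.f.)

17001 N


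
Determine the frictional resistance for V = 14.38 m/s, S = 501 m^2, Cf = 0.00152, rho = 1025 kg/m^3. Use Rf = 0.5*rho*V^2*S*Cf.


Formula: Rf = 0.5 * rho * V^2 * S * Cf
Step 1 — V^2 = 14.38^2 = 206.7844
Step 2 — 0.5 * rho * V^2 = 0.5 * 1025 * 206.7844 = 105977.005
Step 3 — Rf = 105977.005 * 501 * 0.00152 ≈ 80704 N (5 s.f.)

80704 N


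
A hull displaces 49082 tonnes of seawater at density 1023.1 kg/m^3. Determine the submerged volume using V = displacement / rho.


Formula: V = mass / rho
Step 1 — convert tonnes to kg: 49082 t * 1000 = 49082000 kg
Step 2 — V = 49082000 / 1023.1 ≈ 47974 m^3 (5 s.f.)

47974 m^3


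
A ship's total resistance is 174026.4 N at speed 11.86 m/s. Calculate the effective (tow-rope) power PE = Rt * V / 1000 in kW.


Formula: PE = Rt * V / 1000 (kW)
Step 1 — PE (W) = 174026.4 * 11.86 = 2063953.104 W
Step 2 — PE (kW) = 2063953.104 / 1000 ≈ 2064.0 kW (5 s.f.)

2064.0 kW


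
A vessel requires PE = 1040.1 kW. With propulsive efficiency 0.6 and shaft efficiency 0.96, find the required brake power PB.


Formula: PB = PE / (eta_D * eta_S)
Step 1 — combined efficiency = eta_D * eta_S = 0.6 * 0.96 = 0.576
Step 2 — PB = 1040.1 / 0.576 ≈ 1805.7 kW (5 s.f.)

1805.7 kW


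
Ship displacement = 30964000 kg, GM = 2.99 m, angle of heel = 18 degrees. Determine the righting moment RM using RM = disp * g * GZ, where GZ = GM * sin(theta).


Formula: GZ = GM * sin(theta); RM = disp * g * GZ
Step 1 — GZ = 2.99 * sin(18°) = 2.99 * 0.309017 = 0.923961 m
Step 2 — RM = 30964000 * 9.81 * 0.923961 ≈ 280660000 N·m (5 s.f.)

280660000 N·m


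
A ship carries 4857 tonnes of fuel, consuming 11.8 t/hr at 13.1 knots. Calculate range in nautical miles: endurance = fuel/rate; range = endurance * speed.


Formula: endurance = fuel / rate; range = endurance * speed
Step 1 — endurance = 4857 / 11.8 = 411.6102 hours
Step 2 — range = 411.6102 * 13.1 ≈ 5392.1 nautical miles (5 s.f.)

5392.1 NM


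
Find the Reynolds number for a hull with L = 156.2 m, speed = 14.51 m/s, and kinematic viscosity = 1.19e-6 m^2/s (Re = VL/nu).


Formula: Re = V * L / nu
Step 1 — V * L = 14.51 * 156.2 = 2266.462 m^2/s
Step 2 — Re = 2266.462 / 1.19e-6 = 1.90e+09

1.90e+09


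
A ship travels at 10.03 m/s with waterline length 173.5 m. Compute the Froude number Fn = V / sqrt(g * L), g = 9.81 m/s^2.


Formula: Fn = V / sqrt(g * L)
Step 1 — g * L = 9.81 * 173.5 = 1702.035
Step 2 — sqrt(g * L) = sqrt(1702.035) = 41.255727
Step 3 — Fn = 10.03 / 41.255727 ≈ 0.24312 (5 s.f.)

0.24312


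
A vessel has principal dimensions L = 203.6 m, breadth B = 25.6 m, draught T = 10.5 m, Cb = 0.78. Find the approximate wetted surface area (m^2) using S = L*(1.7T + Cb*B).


Formula: S = 1.7*L*T + V/T with V = Cb*L*B*T, i.e. S = L * (1.7*T + Cb*B)
Step 1 — 1.7*T = 1.7 * 10.5 = 17.85 m
Step 2 — Cb*B = 0.78 * 25.6 = 19.968 m
Step 3 — 1.7*T + Cb*B = 17.85 + 19.968 = 37.818 m
Step 4 — S = 203.6 * 37.818 ≈ 7699.7 m^2 (5 s.f.)

7699.7 m^2


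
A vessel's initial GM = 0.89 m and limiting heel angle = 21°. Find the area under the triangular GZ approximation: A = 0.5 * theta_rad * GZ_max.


Formula: GZ_max = GM * sin(theta); Area = 0.5 * theta_rad * GZ_max
Step 1 — GZ_max = 0.89 * sin(21°) = 0.89 * 0.358368 = 0.318948 m
Step 2 — theta_rad = 21 * pi/180 = 0.366519 rad
Step 3 — Area = 0.5 * 0.366519 * 0.318948 ≈ 0.058450 m·rad (5 s.f.)

0.058450 m·rad


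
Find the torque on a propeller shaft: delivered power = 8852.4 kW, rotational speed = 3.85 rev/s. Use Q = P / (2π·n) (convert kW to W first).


Formula: Q = P_W / (2 * pi * n)
Step 1 — P_W = 8852.4 kW * 1000 = 8852400.0 W
Step 2 — 2 * pi * n = 2 * pi * 3.85 = 24.190263
Step 3 — Q = 8852400.0 / 24.190263 ≈ 365950 N·m (5 s.f.)

365950 N·m


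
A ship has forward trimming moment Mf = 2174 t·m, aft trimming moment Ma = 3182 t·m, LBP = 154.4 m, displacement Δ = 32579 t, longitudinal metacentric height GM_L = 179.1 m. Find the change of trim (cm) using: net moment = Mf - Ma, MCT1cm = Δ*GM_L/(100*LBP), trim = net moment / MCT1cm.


Formula: net trimming moment = Mf - Ma; MCT1cm = Δ*GM_L/(100*LBP); trim = net moment / MCT1cm
Step 1 — net trimming moment = 2174 - 3182 = -1008 t·m
Step 2 — MCT1cm = 32579 * 179.1 / (100 * 154.4) = 377.908 t·m/cm
Step 3 — trim = -1008 / 377.908 ≈ -2.6673 cm (5 s.f.)

-2.6673 cm


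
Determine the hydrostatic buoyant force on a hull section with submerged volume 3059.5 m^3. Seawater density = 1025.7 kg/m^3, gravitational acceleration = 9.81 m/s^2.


Formula: Fb = rho * g * V
Substituting: Fb = 1025.7 * 9.81 * 3059.5
Intermediate: 1025.7 * 9.81 = 10062.117
Result: Fb = 10062.117 * 3059.5 ≈ 30785000 N (5 s.f.)

30785000 N


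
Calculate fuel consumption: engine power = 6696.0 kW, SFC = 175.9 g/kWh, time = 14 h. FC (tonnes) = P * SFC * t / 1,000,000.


Formula: FC (tonnes) = P * SFC * t / 1,000,000
Step 1 — P * SFC * t = 6696.0 * 175.9 * 14 = 16489569.6 g
Step 2 — FC (tonnes) = 16489569.6 / 1,000,000 ≈ 16.490 tonnes (5 s.f.)

16.490 tonnes


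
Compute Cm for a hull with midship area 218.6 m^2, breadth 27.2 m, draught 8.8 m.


Formula: Cm = Am / (B * T)
Step 1 — B * T = 27.2 * 8.8 = 239.36 m^2
Step 2 — Cm = 218.6 / 239.36 ≈ 0.91327 (5 s.f.)

0.91327


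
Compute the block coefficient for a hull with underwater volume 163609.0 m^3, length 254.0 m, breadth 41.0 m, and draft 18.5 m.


Formula: Cb = V / (L * B * T)
Step 1 — L * B * T = 254.0 * 41.0 * 18.5 = 192659.0 m^3
Step 2 — Cb = 163609.0 / 192659.0 ≈ 0.84922 (5 s.f.)

0.84922


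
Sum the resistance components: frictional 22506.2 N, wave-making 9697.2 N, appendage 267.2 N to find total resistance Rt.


Formula: Rt = Rf + Rw + Ra
Substituting: Rt = 22506.2 + 9697.2 + 267.2
Result: Rt = 32470.6 N

32470.6 N


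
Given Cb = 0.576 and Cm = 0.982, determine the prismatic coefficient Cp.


Formula: Cp = Cb / Cm
Substituting: Cp = 0.576 / 0.982
Result: Cp ≈ 0.58656 (5 s.f.)

0.58656


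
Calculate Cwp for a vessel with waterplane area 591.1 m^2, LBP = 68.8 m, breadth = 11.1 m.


Formula: Cwp = Aw / (L * B)
Step 1 — L * B = 68.8 * 11.1 = 763.68 m^2
Step 2 — Cwp = 591.1 / 763.68 ≈ 0.77402 (5 s.f.)

0.77402


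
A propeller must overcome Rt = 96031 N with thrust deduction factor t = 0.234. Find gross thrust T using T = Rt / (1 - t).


Formula: T = Rt / (1 - t)
Step 1 — (1 - t) = 1 - 0.234 = 0.766
Step 2 — T = 96031 / 0.766 ≈ 125370 N (5 s.f.)

125370 N


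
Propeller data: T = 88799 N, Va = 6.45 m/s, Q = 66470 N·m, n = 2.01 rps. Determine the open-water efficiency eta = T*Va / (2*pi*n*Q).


Formula: eta = T * Va / (2 * pi * n * Q)
Step 1 — numerator = T * Va = 88799 * 6.45 = 572753.55
Step 2 — 2 * pi * n = 2 * pi * 2.01 = 12.629202
Step 3 — denominator = 12.629202 * 66470 = 839463.06
Step 4 — eta = 572753.55 / 839463.06 ≈ 0.68229 (5 s.f.)

0.68229


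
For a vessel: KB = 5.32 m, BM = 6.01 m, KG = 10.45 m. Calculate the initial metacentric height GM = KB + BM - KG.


Formula: GM = KB + BM - KG
Step 1 — KM = KB + BM = 5.32 + 6.01 = 11.33 m
Step 2 — GM = KM - KG = 11.33 - 10.45 = 0.88 m

0.88 m


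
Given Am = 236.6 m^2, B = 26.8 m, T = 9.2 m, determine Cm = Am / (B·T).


Formula: Cm = Am / (B * T)
Step 1 — B * T = 26.8 * 9.2 = 246.56 m^2
Step 2 — Cm = 236.6 / 246.56 ≈ 0.95960 (5 s.f.)

0.95960


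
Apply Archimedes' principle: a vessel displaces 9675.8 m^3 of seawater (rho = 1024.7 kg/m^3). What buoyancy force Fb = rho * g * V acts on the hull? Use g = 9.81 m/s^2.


Formula: Fb = rho * g * V
Substituting: Fb = 1024.7 * 9.81 * 9675.8
Intermediate: 1024.7 * 9.81 = 10052.307
Result: Fb = 10052.307 * 9675.8 ≈ 97264000 N (5 s.f.)

97264000 N


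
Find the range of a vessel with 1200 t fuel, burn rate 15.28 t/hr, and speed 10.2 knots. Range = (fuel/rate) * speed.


Formula: endurance = fuel / rate; range = endurance * speed
Step 1 — endurance = 1200 / 15.28 = 78.534 hours
Step 2 — range = 78.534 * 10.2 ≈ 801.05 nautical miles (5 s.f.)

801.05 NM


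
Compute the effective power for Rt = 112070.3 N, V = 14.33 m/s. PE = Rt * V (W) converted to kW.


Formula: PE = Rt * V / 1000 (kW)
Step 1 — PE (W) = 112070.3 * 14.33 = 1605967.399 W
Step 2 — PE (kW) = 1605967.399 / 1000 ≈ 1606.0 kW (5 s.f.)

1606.0 kW


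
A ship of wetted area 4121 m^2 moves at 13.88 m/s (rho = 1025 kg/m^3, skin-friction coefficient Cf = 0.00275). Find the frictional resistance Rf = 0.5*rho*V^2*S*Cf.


Formula: Rf = 0.5 * rho * V^2 * S * Cf
Step 1 — V^2 = 13.88^2 = 192.6544
Step 2 — 0.5 * rho * V^2 = 0.5 * 1025 * 192.6544 = 98735.38
Step 3 — Rf = 98735.38 * 4121 * 0.00275 ≈ 1118900 N (5 s.f.)

1118900 N


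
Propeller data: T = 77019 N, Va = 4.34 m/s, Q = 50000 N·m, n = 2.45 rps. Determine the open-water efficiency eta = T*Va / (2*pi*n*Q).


Formula: eta = T * Va / (2 * pi * n * Q)
Step 1 — numerator = T * Va = 77019 * 4.34 = 334262.46
Step 2 — 2 * pi * n = 2 * pi * 2.45 = 15.393804
Step 3 — denominator = 15.393804 * 50000 = 769690.2
Step 4 — eta = 334262.46 / 769690.2 ≈ 0.43428 (5 s.f.)

0.43428


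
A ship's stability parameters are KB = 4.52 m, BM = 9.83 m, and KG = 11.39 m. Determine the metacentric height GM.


Formula: GM = KB + BM - KG
Step 1 — KM = KB + BM = 4.52 + 9.83 = 14.35 m
Step 2 — GM = KM - KG = 14.35 - 11.39 = 2.96 m

2.96 m


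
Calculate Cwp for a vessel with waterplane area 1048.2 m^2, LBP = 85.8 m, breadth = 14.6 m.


Formula: Cwp = Aw / (L * B)
Step 1 — L * B = 85.8 * 14.6 = 1252.68 m^2
Step 2 — Cwp = 1048.2 / 1252.68 ≈ 0.83677 (5 s.f.)

0.83677


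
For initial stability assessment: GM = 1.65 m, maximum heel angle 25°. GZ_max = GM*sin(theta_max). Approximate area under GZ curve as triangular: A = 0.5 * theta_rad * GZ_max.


Formula: GZ_max = GM * sin(theta); Area = 0.5 * theta_rad * GZ_max
Step 1 — GZ_max = 1.65 * sin(25°) = 1.65 * 0.422618 = 0.69732 m
Step 2 — theta_rad = 25 * pi/180 = 0.436332 rad
Step 3 — Area = 0.5 * 0.436332 * 0.69732 ≈ 0.15213 m·rad (5 s.f.)

0.15213 m·rad


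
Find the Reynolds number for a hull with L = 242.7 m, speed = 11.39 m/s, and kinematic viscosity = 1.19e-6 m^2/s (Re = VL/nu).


Formula: Re = V * L / nu
Step 1 — V * L = 11.39 * 242.7 = 2764.353 m^2/s
Step 2 — Re = 2764.353 / 1.19e-6 = 2.32e+09

2.32e+09


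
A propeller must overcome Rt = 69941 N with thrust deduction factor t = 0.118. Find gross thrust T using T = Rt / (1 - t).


Formula: T = Rt / (1 - t)
Step 1 — (1 - t) = 1 - 0.118 = 0.882
Step 2 — T = 69941 / 0.882 ≈ 79298 N (5 s.f.)

79298 N


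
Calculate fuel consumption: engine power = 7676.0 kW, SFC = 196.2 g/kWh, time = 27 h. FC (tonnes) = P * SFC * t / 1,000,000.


Formula: FC (tonnes) = P * SFC * t / 1,000,000
Step 1 — P * SFC * t = 7676.0 * 196.2 * 27 = 40662842.4 g
Step 2 — FC (tonnes) = 40662842.4 / 1,000,000 ≈ 40.663 tonnes (5 s.f.)

40.663 tonnes


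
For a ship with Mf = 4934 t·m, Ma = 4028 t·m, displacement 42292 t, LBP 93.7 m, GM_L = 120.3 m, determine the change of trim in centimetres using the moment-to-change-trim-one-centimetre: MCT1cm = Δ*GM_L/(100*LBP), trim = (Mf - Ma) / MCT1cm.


Formula: net trimming moment = Mf - Ma; MCT1cm = Δ*GM_L/(100*LBP); trim = net moment / MCT1cm
Step 1 — net trimming moment = 4934 - 4028 = 906 t·m
Step 2 — MCT1cm = 42292 * 120.3 / (100 * 93.7) = 542.9805 t·m/cm
Step 3 — trim = 906 / 542.9805 ≈ 1.6686 cm (5 s.f.)

1.6686 cm


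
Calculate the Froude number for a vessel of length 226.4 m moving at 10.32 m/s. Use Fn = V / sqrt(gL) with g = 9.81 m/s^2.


Formula: Fn = V / sqrt(g * L)
Step 1 — g * L = 9.81 * 226.4 = 2220.984
Step 2 — sqrt(g * L) = sqrt(2220.984) = 47.127317
Step 3 — Fn = 10.32 / 47.127317 ≈ 0.21898 (5 s.f.)

0.21898


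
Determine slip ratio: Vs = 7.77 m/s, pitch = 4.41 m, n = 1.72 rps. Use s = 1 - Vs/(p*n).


Formula: s = 1 - Vs / (p * n)
Step 1 — p * n = 4.41 * 1.72 = 7.5852
Step 2 — Vs / (p*n) = 7.77 / 7.5852 = 1.024363 (6 d.p.)
Step 3 — s = 1 - 1.024363 = -0.024363

-0.024363


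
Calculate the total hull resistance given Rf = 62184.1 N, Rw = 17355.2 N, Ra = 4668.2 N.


Formula: Rt = Rf + Rw + Ra
Substituting: Rt = 62184.1 + 17355.2 + 4668.2
Result: Rt = 84207.5 N

84207.5 N


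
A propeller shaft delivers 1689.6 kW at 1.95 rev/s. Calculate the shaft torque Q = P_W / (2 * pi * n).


Formula: Q = P_W / (2 * pi * n)
Step 1 — P_W = 1689.6 kW * 1000 = 1689600.0 W
Step 2 — 2 * pi * n = 2 * pi * 1.95 = 12.252211
Step 3 — Q = 1689600.0 / 12.252211 ≈ 137900 N·m (5 s.f.)

137900 N·m


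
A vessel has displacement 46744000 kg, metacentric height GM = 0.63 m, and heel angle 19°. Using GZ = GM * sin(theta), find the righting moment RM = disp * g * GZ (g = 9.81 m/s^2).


Formula: GZ = GM * sin(theta); RM = disp * g * GZ
Step 1 — GZ = 0.63 * sin(19°) = 0.63 * 0.325568 = 0.205108 m
Step 2 — RM = 46744000 * 9.81 * 0.205108 ≈ 94054000 N·m (5 s.f.)

94054000 N·m


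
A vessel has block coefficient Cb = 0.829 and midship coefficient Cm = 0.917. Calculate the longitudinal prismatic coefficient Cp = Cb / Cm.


Formula: Cp = Cb / Cm
Substituting: Cp = 0.829 / 0.917
Result: Cp ≈ 0.90403 (5 s.f.)

0.90403


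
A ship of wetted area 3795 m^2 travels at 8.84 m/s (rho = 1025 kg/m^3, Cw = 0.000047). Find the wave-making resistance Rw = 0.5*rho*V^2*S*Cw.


Formula: Rw = 0.5 * rho * V^2 * S * Cw
Step 1 — V^2 = 8.84^2 = 78.1456
Step 2 — 0.5 * rho * V^2 = 0.5 * 1025 * 78.1456 = 40049.62
Step 3 — Rw = 40049.62 * 3795 * 0.000047 ≈ 7143.5 N (5 s.f.)

7143.5 N


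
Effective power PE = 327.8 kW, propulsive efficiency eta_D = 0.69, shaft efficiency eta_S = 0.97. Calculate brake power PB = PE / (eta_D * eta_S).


Formula: PB = PE / (eta_D * eta_S)
Step 1 — combined efficiency = eta_D * eta_S = 0.69 * 0.97 = 0.6693
Step 2 — PB = 327.8 / 0.6693 ≈ 489.77 kW (5 s.f.)

489.77 kW


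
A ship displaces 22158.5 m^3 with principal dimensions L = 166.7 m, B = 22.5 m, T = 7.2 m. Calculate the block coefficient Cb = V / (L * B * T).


Formula: Cb = V / (L * B * T)
Step 1 — L * B * T = 166.7 * 22.5 * 7.2 = 27005.4 m^3
Step 2 — Cb = 22158.5 / 27005.4 ≈ 0.82052 (5 s.f.)

0.82052


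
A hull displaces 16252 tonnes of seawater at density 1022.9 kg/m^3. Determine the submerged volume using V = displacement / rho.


Formula: V = mass / rho
Step 1 — convert tonnes to kg: 16252 t * 1000 = 16252000 kg
Step 2 — V = 16252000 / 1022.9 ≈ 15888 m^3 (5 s.f.)

15888 m^3


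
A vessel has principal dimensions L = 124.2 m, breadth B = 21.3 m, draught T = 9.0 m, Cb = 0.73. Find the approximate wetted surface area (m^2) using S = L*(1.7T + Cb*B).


Formula: S = 1.7*L*T + V/T with V = Cb*L*B*T, i.e. S = L * (1.7*T + Cb*B)
Step 1 — 1.7*T = 1.7 * 9.0 = 15.3 m
Step 2 — Cb*B = 0.73 * 21.3 = 15.549 m
Step 3 — 1.7*T + Cb*B = 15.3 + 15.549 = 30.849 m
Step 4 — S = 124.2 * 30.849 ≈ 3831.4 m^2 (5 s.f.)

3831.4 m^2


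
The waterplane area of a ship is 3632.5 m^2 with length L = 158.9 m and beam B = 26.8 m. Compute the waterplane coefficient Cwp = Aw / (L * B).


Formula: Cwp = Aw / (L * B)
Step 1 — L * B = 158.9 * 26.8 = 4258.52 m^2
Step 2 — Cwp = 3632.5 / 4258.52 ≈ 0.85300 (5 s.f.)

0.85300


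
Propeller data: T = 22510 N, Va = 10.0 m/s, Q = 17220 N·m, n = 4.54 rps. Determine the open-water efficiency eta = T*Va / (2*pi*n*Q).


Formula: eta = T * Va / (2 * pi * n * Q)
Step 1 — numerator = T * Va = 22510 * 10.0 = 225100.0
Step 2 — 2 * pi * n = 2 * pi * 4.54 = 28.525661
Step 3 — denominator = 28.525661 * 17220 = 491211.88
Step 4 — eta = 225100.0 / 491211.88 ≈ 0.45825 (5 s.f.)

0.45825


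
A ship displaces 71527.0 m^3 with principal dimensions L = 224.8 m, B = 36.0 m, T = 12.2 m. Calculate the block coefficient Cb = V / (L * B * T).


Formula: Cb = V / (L * B * T)
Step 1 — L * B * T = 224.8 * 36.0 * 12.2 = 98732.16 m^3
Step 2 — Cb = 71527.0 / 98732.16 ≈ 0.72445 (5 s.f.)

0.72445


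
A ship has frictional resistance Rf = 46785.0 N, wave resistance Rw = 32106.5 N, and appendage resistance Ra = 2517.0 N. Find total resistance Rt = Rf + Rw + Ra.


Formula: Rt = Rf + Rw + Ra
Substituting: Rt = 46785.0 + 32106.5 + 2517.0
Result: Rt = 81408.5 N

81408.5 N


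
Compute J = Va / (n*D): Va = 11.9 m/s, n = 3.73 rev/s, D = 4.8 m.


Formula: J = Va / (n * D)
Step 1 — n * D = 3.73 * 4.8 = 17.904
Step 2 — J = 11.9 / 17.904 ≈ 0.66466 (5 s.f.)

0.66466


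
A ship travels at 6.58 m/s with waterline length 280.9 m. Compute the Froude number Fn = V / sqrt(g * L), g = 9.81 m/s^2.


Formula: Fn = V / sqrt(g * L)
Step 1 — g * L = 9.81 * 280.9 = 2755.629
Step 2 — sqrt(g * L) = sqrt(2755.629) = 52.494085
Step 3 — Fn = 6.58 / 52.494085 ≈ 0.12535 (5 s.f.)

0.12535


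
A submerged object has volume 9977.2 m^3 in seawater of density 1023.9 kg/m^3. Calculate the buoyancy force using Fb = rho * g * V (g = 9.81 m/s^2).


Formula: Fb = rho * g * V
Substituting: Fb = 1023.9 * 9.81 * 9977.2
Intermediate: 1023.9 * 9.81 = 10044.459
Result: Fb = 10044.459 * 9977.2 ≈ 100220000 N (5 s.f.)

100220000 N


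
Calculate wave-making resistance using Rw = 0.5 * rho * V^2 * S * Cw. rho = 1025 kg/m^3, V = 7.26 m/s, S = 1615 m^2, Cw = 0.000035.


Formula: Rw = 0.5 * rho * V^2 * S * Cw
Step 1 — V^2 = 7.26^2 = 52.7076
Step 2 — 0.5 * rho * V^2 = 0.5 * 1025 * 52.7076 = 27012.645
Step 3 — Rw = 27012.645 * 1615 * 0.000035 ≈ 1526.9 N (5 s.f.)

1526.9 N


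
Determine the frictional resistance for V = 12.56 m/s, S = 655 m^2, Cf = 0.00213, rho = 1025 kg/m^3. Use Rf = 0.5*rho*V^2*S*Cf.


Formula: Rf = 0.5 * rho * V^2 * S * Cf
Step 1 — V^2 = 12.56^2 = 157.7536
Step 2 — 0.5 * rho * V^2 = 0.5 * 1025 * 157.7536 = 80848.72
Step 3 — Rf = 80848.72 * 655 * 0.00213 ≈ 112800 N (5 s.f.)

112800 N


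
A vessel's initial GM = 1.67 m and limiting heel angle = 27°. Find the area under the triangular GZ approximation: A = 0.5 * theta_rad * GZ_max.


Formula: GZ_max = GM * sin(theta); Area = 0.5 * theta_rad * GZ_max
Step 1 — GZ_max = 1.67 * sin(27°) = 1.67 * 0.45399 = 0.758163 m
Step 2 — theta_rad = 27 * pi/180 = 0.471239 rad
Step 3 — Area = 0.5 * 0.471239 * 0.758163 ≈ 0.17864 m·rad (5 s.f.)

0.17864 m·rad


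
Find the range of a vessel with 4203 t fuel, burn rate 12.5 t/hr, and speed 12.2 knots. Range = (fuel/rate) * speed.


Formula: endurance = fuel / rate; range = endurance * speed
Step 1 — endurance = 4203 / 12.5 = 336.24 hours
Step 2 — range = 336.24 * 12.2 ≈ 4102.1 nautical miles (5 s.f.)

4102.1 NM


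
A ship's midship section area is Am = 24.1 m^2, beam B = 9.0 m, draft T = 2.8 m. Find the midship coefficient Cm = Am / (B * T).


Formula: Cm = Am / (B * T)
Step 1 — B * T = 9.0 * 2.8 = 25.2 m^2
Step 2 — Cm = 24.1 / 25.2 ≈ 0.95635 (5 s.f.)

0.95635


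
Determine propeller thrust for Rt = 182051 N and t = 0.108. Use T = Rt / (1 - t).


Formula: T = Rt / (1 - t)
Step 1 — (1 - t) = 1 - 0.108 = 0.892
Step 2 — T = 182051 / 0.892 ≈ 204090 N (5 s.f.)

204090 N


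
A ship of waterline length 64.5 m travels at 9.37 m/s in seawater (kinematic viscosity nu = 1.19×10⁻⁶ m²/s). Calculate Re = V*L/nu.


Formula: Re = V * L / nu
Step 1 — V * L = 9.37 * 64.5 = 604.365 m^2/s
Step 2 — Re = 604.365 / 1.19e-6 = 5.08e+08

5.08e+08


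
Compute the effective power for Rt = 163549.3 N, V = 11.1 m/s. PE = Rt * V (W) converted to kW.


Formula: PE = Rt * V / 1000 (kW)
Step 1 — PE (W) = 163549.3 * 11.1 = 1815397.23 W
Step 2 — PE (kW) = 1815397.23 / 1000 ≈ 1815.4 kW (5 s.f.)

1815.4 kW


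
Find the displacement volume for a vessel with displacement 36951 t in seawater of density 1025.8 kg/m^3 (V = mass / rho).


Formula: V = mass / rho
Step 1 — convert tonnes to kg: 36951 t * 1000 = 36951000 kg
Step 2 — V = 36951000 / 1025.8 ≈ 36022 m^3 (5 s.f.)

36022 m^3


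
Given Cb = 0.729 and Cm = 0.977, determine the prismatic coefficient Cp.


Formula: Cp = Cb / Cm
Substituting: Cp = 0.729 / 0.977
Result: Cp ≈ 0.74616 (5 s.f.)

0.74616


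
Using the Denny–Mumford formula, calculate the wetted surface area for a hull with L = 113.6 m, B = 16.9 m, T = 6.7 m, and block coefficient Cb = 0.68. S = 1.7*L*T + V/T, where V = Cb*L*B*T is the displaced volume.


Formula: S = 1.7*L*T + V/T with V = Cb*L*B*T, i.e. S = L * (1.7*T + Cb*B)
Step 1 — 1.7*T = 1.7 * 6.7 = 11.39 m
Step 2 — Cb*B = 0.68 * 16.9 = 11.492 m
Step 3 — 1.7*T + Cb*B = 11.39 + 11.492 = 22.882 m
Step 4 — S = 113.6 * 22.882 ≈ 2599.4 m^2 (5 s.f.)

2599.4 m^2


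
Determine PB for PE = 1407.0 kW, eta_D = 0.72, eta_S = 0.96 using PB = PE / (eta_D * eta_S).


Formula: PB = PE / (eta_D * eta_S)
Step 1 — combined efficiency = eta_D * eta_S = 0.72 * 0.96 = 0.6912
Step 2 — PB = 1407.0 / 0.6912 ≈ 2035.6 kW (5 s.f.)

2035.6 kW


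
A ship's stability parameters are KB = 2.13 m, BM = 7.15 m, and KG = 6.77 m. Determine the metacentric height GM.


Formula: GM = KB + BM - KG
Step 1 — KM = KB + BM = 2.13 + 7.15 = 9.28 m
Step 2 — GM = KM - KG = 9.28 - 6.77 = 2.51 m

2.51 m


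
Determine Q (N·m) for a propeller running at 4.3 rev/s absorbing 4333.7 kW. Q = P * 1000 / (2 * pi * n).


Formula: Q = P_W / (2 * pi * n)
Step 1 — P_W = 4333.7 kW * 1000 = 4333700.0 W
Step 2 — 2 * pi * n = 2 * pi * 4.3 = 27.017697
Step 3 — Q = 4333700.0 / 27.017697 ≈ 160400 N·m (5 s.f.)

160400 N·m


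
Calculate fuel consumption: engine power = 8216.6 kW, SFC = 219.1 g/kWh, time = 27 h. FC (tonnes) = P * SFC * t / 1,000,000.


Formula: FC (tonnes) = P * SFC * t / 1,000,000
Step 1 — P * SFC * t = 8216.6 * 219.1 * 27 = 48606940.62 g
Step 2 — FC (tonnes) = 48606940.62 / 1,000,000 ≈ 48.607 tonnes (5 s.f.)

48.607 tonnes


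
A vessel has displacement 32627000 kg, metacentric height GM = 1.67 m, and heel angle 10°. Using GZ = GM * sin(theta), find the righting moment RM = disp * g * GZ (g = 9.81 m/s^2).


Formula: GZ = GM * sin(theta); RM = disp * g * GZ
Step 1 — GZ = 1.67 * sin(10°) = 1.67 * 0.173648 = 0.289992 m
Step 2 — RM = 32627000 * 9.81 * 0.289992 ≈ 92818000 N·m (5 s.f.)

92818000 N·m


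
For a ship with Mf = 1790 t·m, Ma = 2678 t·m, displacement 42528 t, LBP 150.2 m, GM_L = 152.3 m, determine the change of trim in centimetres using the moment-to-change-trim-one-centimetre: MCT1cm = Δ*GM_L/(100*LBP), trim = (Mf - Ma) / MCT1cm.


Formula: net trimming moment = Mf - Ma; MCT1cm = Δ*GM_L/(100*LBP); trim = net moment / MCT1cm
Step 1 — net trimming moment = 1790 - 2678 = -888 t·m
Step 2 — MCT1cm = 42528 * 152.3 / (100 * 150.2) = 431.226 t·m/cm
Step 3 — trim = -888 / 431.226 ≈ -2.0592 cm (5 s.f.)

-2.0592 cm
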